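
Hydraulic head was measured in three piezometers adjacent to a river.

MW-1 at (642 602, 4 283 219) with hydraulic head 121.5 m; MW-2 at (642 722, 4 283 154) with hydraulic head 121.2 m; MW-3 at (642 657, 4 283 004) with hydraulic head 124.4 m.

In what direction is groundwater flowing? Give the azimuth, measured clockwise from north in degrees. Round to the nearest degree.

With h = a·x + b·y + c and MW-1 as origin, the differences give:
  120·a + (-65)·b = -0.3
  55·a + (-215)·b = +2.9
Eliminate b (×(-215) and ×(-65), subtract): -22225·a = 253.00 → a = ∂h/∂x = -0.01138
Back-substitute: b = ∂h/∂y = -0.01640.
Flow direction (−∇h) has components (+0.01138 E, +0.01640 N).
Azimuth = atan2(E, N) = atan2(+0.01138, +0.01640) = 34.8° ≈ 035°.

035°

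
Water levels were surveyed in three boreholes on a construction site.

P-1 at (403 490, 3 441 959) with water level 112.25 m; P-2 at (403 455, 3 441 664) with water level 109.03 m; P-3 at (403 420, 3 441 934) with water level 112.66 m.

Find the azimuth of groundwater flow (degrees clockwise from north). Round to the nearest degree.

Differences from P-1: to P-2 (Δx, Δy, Δh) = (-35, -295, -3.22); to P-3 = (-70, -25, +0.41).
Solve a·Δx + b·Δy = Δh: det = (-35)·(-25) − (-70)·(-295) = -19775.
∂h/∂x = [(-3.22)·(-25) − (+0.41)·(-295)] / -19775 = -0.01019
∂h/∂y = [(-35)·(+0.41) − (-70)·(-3.22)] / -19775 = +0.01212
Flow direction (−∇h) has components (+0.01019 E, -0.01212 N).
Azimuth = atan2(E, N) = atan2(+0.01019, -0.01212) = 140.0° ≈ 140°.

140°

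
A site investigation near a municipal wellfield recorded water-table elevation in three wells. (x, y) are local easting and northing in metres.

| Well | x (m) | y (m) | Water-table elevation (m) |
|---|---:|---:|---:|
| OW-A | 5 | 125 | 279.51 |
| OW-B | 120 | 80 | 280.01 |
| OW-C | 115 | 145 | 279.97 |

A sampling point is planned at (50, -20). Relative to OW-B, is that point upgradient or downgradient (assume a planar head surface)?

downgradient

Differences from OW-A: to OW-B (Δx, Δy, Δh) = (115, -45, +0.50); to OW-C = (110, 20, +0.46).
Determinant of the coordinate differences = 115·20 − 110·(-45) = 7250.
∂h/∂x = [(+0.50)·20 − (+0.46)·(-45)] / 7250 = +0.004234
∂h/∂y = [115·(+0.46) − 110·(+0.50)] / 7250 = -0.0002897
Head at (50, -20) = 279.51 + (+0.004234)·(45) + (-0.0002897)·(-145) = 279.74 m.
That is lower than the 280.01 m at OW-B, so the point is downgradient.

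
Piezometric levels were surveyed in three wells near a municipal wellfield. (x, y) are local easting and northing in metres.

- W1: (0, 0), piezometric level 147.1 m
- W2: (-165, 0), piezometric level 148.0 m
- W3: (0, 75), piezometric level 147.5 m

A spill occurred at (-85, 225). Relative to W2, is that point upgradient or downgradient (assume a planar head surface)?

upgradient

∂h/∂x = (148.0 − 147.1) / (-165 − 0) = -0.005455
∂h/∂y = (147.5 − 147.1) / (75 − 0) = +0.005333
Head at (-85, 225) = 147.1 + (-0.005455)·(-85) + (+0.005333)·(225) = 148.76 m.
That is higher than the 148.0 m at W2, so the point is upgradient.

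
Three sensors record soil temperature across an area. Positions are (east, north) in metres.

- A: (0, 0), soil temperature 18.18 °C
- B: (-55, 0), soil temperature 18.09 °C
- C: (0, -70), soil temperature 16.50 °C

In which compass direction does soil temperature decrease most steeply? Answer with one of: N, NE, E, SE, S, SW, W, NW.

S

∂T/∂x = (18.09 − 18.18) / (-55 − 0) = +0.001636
∂T/∂y = (16.50 − 18.18) / (-70 − 0) = +0.02400
Steepest decrease is along −∇f = (-0.001636 E, -0.02400 N) → south.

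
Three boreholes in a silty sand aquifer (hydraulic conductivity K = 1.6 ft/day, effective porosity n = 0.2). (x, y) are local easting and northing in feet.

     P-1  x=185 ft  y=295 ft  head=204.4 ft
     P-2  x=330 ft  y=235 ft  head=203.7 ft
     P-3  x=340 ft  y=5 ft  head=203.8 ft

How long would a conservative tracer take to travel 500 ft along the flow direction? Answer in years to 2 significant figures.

33 years

Taking P-1 as reference: P-2−P-1 = (145, -60, -0.7); P-3−P-1 = (155, -290, -0.6).
Solve a·Δx + b·Δy = Δh: det = 145·(-290) − 155·(-60) = -32750.
∂h/∂x = [(-0.7)·(-290) − (-0.6)·(-60)] / -32750 = -0.005099
∂h/∂y = [145·(-0.6) − 155·(-0.7)] / -32750 = -0.0006565
|∇h| = √(-0.005099² + -0.0006565²) = 0.005141
Seepage velocity v = K·i/n = 1.6 × 0.005141 / 0.2 = 0.04113 ft/day.
t = 500 / 0.04113 = 1.216e+04 days = 33.3 years.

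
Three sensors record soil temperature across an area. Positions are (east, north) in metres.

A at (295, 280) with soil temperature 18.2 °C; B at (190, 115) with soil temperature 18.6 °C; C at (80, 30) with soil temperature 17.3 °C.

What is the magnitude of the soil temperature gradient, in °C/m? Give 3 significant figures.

0.0333 °C/m

Three-point gradient (reference A): Δ to B = (-105, -165, +0.4), Δ to C = (-215, -250, -0.9).
∂T/∂x = +0.02694, ∂T/∂y = -0.01957 (det = -9225).
|∇f| = √(0.02694² + -0.01957²) = 0.0333 °C/m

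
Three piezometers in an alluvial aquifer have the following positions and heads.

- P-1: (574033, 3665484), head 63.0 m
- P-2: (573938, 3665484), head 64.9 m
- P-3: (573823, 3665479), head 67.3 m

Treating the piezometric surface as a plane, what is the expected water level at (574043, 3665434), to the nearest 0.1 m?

With h = a·x + b·y + c and P-1 as origin, the differences give:
  (-95)·a + 0·b = +1.9
  (-210)·a + (-5)·b = +4.3
Eliminate b (×(-5) and ×0, subtract): 475·a = -9.50 → a = ∂h/∂x = -0.02000
Back-substitute: b = ∂h/∂y = -0.02000.
h(574043, 3665434) = 63.0 + (-0.02000)·(10) + (-0.02000)·(-50) = 63.0 -0.200 +1.000 = 63.800 m.

63.8 m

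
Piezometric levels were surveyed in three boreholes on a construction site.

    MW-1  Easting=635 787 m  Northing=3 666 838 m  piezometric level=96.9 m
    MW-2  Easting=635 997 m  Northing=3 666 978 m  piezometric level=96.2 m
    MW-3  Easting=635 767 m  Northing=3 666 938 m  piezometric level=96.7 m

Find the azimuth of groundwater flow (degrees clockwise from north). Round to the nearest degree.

037°

With h = a·x + b·y + c and MW-1 as origin, the differences give:
  210·a + 140·b = -0.7
  (-20)·a + 100·b = -0.2
Eliminate b (×100 and ×140, subtract): 23800·a = -42.00 → a = ∂h/∂x = -0.001765
Back-substitute: b = ∂h/∂y = -0.002353.
Flow direction (−∇h) has components (+0.001765 E, +0.002353 N).
Azimuth = atan2(E, N) = atan2(+0.001765, +0.002353) = 36.9° ≈ 037°.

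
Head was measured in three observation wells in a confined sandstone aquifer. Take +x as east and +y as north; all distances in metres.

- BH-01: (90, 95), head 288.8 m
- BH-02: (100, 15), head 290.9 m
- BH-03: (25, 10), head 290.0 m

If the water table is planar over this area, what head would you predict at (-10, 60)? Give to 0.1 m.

288.3 m

With h = a·x + b·y + c and BH-01 as origin, the differences give:
  10·a + (-80)·b = +2.1
  (-65)·a + (-85)·b = +1.2
Eliminate b (×(-85) and ×(-80), subtract): -6050·a = -82.50 → a = ∂h/∂x = +0.01364
Back-substitute: b = ∂h/∂y = -0.02455.
h(-10, 60) = 288.8 + (+0.01364)·(-100) + (-0.02455)·(-35) = 288.8 -1.364 +0.859 = 288.295 m.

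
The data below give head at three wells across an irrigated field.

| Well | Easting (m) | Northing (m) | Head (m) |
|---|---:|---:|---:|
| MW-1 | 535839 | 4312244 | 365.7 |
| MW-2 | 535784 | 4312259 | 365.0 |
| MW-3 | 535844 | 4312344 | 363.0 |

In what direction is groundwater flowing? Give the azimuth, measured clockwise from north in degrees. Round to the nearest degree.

349°

With h = a·x + b·y + c and MW-1 as origin, the differences give:
  (-55)·a + 15·b = -0.7
  5·a + 100·b = -2.7
Eliminate b (×100 and ×15, subtract): -5575·a = -29.50 → a = ∂h/∂x = +0.005291
Back-substitute: b = ∂h/∂y = -0.02726.
Flow direction (−∇h) has components (-0.005291 E, +0.02726 N).
Azimuth = atan2(E, N) = atan2(-0.005291, +0.02726) = 349.0° ≈ 349°.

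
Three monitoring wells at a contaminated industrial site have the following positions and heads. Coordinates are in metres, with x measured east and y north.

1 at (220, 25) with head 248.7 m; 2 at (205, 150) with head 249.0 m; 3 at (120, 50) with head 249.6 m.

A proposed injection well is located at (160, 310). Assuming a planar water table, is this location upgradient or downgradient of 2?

upgradient

With h = a·x + b·y + c and 1 as origin, the differences give:
  (-15)·a + 125·b = +0.3
  (-100)·a + 25·b = +0.9
Eliminate b (×25 and ×125, subtract): 12125·a = -105.00 → a = ∂h/∂x = -0.008660
Back-substitute: b = ∂h/∂y = +0.001361.
Head at (160, 310) = 248.7 + (-0.008660)·(-60) + (+0.001361)·(285) = 249.61 m.
That is higher than the 249.0 m at 2, so the point is upgradient.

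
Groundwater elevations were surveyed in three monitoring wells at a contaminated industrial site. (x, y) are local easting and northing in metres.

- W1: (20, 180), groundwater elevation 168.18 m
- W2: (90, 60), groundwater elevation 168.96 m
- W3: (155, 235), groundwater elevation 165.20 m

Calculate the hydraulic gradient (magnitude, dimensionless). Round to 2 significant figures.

With h = a·x + b·y + c and W1 as origin, the differences give:
  70·a + (-120)·b = +0.78
  135·a + 55·b = -2.98
Eliminate b (×55 and ×(-120), subtract): 20050·a = -314.700 → a = ∂h/∂x = -0.01570
Back-substitute: b = ∂h/∂y = -0.01566.
|∇h| = √(-0.01570² + -0.01566²) = 0.02217

0.022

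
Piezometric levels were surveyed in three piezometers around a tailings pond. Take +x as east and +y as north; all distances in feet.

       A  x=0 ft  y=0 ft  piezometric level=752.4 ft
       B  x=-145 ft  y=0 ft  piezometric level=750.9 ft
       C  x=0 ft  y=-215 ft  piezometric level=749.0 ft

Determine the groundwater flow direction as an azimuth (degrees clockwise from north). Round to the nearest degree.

∂h/∂x = (750.9 − 752.4) / (-145 − 0) = +0.01034
∂h/∂y = (749.0 − 752.4) / (-215 − 0) = +0.01581
Flow direction (−∇h) has components (-0.01034 E, -0.01581 N).
Azimuth = atan2(E, N) = atan2(-0.01034, -0.01581) = 213.2° ≈ 213°.

213°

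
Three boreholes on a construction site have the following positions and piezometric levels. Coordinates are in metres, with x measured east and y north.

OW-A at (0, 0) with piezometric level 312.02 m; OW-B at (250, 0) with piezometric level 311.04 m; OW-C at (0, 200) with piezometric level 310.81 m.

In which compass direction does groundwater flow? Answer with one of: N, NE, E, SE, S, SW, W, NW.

NE

∂h/∂x = (311.04 − 312.02) / (250 − 0) = -0.003920
∂h/∂y = (310.81 − 312.02) / (200 − 0) = -0.006050
Flow = −∇h = (+0.003920 east, +0.006050 north), which points northeast.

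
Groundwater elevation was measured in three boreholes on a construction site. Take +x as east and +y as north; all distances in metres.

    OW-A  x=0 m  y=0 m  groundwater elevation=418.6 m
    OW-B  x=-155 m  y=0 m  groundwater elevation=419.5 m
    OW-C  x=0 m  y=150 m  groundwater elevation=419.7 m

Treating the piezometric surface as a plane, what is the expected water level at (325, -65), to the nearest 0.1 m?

∂h/∂x = (419.5 − 418.6) / (-155 − 0) = -0.005806
∂h/∂y = (419.7 − 418.6) / (150 − 0) = +0.007333
h(325, -65) = 418.6 + (-0.005806)·(325) + (+0.007333)·(-65) = 418.6 -1.887 -0.477 = 416.236 m.

416.2 m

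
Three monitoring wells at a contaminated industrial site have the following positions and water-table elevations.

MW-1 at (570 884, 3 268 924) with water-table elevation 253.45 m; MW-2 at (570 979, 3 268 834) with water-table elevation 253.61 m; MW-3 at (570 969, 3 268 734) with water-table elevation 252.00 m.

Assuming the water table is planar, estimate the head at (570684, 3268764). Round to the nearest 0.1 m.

248.0 m

Taking MW-1 as reference: MW-2−MW-1 = (95, -90, +0.16); MW-3−MW-1 = (85, -190, -1.45).
Solve a·Δx + b·Δy = Δh: det = 95·(-190) − 85·(-90) = -10400.
∂h/∂x = [(+0.16)·(-190) − (-1.45)·(-90)] / -10400 = +0.01547
∂h/∂y = [95·(-1.45) − 85·(+0.16)] / -10400 = +0.01455
h(570684, 3268764) = 253.45 + (+0.01547)·(-200) + (+0.01455)·(-160) = 253.45 -3.094 -2.328 = 248.027 m.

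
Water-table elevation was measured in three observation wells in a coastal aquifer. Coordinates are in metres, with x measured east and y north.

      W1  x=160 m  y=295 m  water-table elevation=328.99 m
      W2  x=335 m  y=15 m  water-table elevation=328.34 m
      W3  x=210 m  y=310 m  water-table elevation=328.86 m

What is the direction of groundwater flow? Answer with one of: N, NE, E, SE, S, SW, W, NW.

E

With h = a·x + b·y + c and W1 as origin, the differences give:
  175·a + (-280)·b = -0.65
  50·a + 15·b = -0.13
Eliminate b (×15 and ×(-280), subtract): 16625·a = -46.150 → a = ∂h/∂x = -0.002776
Back-substitute: b = ∂h/∂y = +0.0005865.
Flow = −∇h = (+0.002776 east, -0.0005865 north), which points east.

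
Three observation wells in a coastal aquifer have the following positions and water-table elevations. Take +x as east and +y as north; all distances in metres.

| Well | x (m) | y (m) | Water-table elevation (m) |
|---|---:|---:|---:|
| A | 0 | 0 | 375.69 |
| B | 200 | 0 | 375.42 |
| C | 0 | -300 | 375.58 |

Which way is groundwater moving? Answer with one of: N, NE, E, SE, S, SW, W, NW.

∂h/∂x = (375.42 − 375.69) / (200 − 0) = -0.001350
∂h/∂y = (375.58 − 375.69) / (-300 − 0) = +0.0003667
Flow = −∇h = (+0.001350 east, -0.0003667 north), which points east.

E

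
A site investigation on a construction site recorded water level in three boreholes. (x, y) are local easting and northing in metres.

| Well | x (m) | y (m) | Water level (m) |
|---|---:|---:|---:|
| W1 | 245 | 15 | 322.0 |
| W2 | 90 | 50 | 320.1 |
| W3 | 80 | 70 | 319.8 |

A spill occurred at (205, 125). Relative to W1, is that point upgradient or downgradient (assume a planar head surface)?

Taking W1 as reference: W2−W1 = (-155, 35, -1.9); W3−W1 = (-165, 55, -2.2).
Solve a·Δx + b·Δy = Δh: det = (-155)·55 − (-165)·35 = -2750.
∂h/∂x = [(-1.9)·55 − (-2.2)·35] / -2750 = +0.010000
∂h/∂y = [(-155)·(-2.2) − (-165)·(-1.9)] / -2750 = -0.01000
Head at (205, 125) = 322.0 + (+0.010000)·(-40) + (-0.01000)·(110) = 320.50 m.
That is lower than the 322.0 m at W1, so the point is downgradient.

downgradient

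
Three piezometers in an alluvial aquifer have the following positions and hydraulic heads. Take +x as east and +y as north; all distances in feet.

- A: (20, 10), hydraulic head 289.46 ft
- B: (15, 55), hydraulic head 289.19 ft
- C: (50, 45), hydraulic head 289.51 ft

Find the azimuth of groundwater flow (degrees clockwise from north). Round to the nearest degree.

Differences from A: to B (Δx, Δy, Δh) = (-5, 45, -0.27); to C = (30, 35, +0.05).
Determinant of the coordinate differences = (-5)·35 − 30·45 = -1525.
∂h/∂x = [(-0.27)·35 − (+0.05)·45] / -1525 = +0.007672
∂h/∂y = [(-5)·(+0.05) − 30·(-0.27)] / -1525 = -0.005148
Flow direction (−∇h) has components (-0.007672 E, +0.005148 N).
Azimuth = atan2(E, N) = atan2(-0.007672, +0.005148) = 303.9° ≈ 304°.

304°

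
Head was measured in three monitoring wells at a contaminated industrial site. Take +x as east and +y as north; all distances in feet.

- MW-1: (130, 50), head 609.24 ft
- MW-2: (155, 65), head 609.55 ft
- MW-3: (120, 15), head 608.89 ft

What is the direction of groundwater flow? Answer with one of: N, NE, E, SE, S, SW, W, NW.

SW

Differences from MW-1: to MW-2 (Δx, Δy, Δh) = (25, 15, +0.31); to MW-3 = (-10, -35, -0.35).
Solve a·Δx + b·Δy = Δh: det = 25·(-35) − (-10)·15 = -725.
∂h/∂x = [(+0.31)·(-35) − (-0.35)·15] / -725 = +0.007724
∂h/∂y = [25·(-0.35) − (-10)·(+0.31)] / -725 = +0.007793
Flow = −∇h = (-0.007724 east, -0.007793 north), which points southwest.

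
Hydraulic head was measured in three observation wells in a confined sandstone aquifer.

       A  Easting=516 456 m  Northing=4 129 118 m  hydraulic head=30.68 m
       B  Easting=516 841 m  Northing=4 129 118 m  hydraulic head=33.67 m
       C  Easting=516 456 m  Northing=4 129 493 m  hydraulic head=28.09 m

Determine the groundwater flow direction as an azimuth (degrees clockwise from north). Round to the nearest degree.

∂h/∂x = (33.67 − 30.68) / (516841 − 516456) = +0.007766
∂h/∂y = (28.09 − 30.68) / (4129493 − 4129118) = -0.006907
Flow direction (−∇h) has components (-0.007766 E, +0.006907 N).
Azimuth = atan2(E, N) = atan2(-0.007766, +0.006907) = 311.6° ≈ 312°.

312°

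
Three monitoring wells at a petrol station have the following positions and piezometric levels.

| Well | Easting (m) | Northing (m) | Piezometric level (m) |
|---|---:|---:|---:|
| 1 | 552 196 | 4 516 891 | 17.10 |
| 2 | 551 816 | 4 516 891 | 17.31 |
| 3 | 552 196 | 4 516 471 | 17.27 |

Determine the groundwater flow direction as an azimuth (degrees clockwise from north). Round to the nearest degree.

054°

∂h/∂x = (17.31 − 17.10) / (551816 − 552196) = -0.0005526
∂h/∂y = (17.27 − 17.10) / (4516471 − 4516891) = -0.0004048
Flow direction (−∇h) has components (+0.0005526 E, +0.0004048 N).
Azimuth = atan2(E, N) = atan2(+0.0005526, +0.0004048) = 53.8° ≈ 054°.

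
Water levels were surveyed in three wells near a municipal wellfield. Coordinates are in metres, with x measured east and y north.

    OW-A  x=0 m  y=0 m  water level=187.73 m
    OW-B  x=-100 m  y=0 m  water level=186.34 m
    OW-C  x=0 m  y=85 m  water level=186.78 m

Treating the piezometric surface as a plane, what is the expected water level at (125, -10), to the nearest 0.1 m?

189.6 m

∂h/∂x = (186.34 − 187.73) / (-100 − 0) = +0.01390
∂h/∂y = (186.78 − 187.73) / (85 − 0) = -0.01118
h(125, -10) = 187.73 + (+0.01390)·(125) + (-0.01118)·(-10) = 187.73 +1.737 +0.112 = 189.579 m.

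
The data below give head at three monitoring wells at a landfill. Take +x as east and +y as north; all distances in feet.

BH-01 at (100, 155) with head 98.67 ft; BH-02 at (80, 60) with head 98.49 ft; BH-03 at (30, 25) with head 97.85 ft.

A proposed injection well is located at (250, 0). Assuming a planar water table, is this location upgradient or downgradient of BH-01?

Three-point gradient (reference BH-01): Δ to BH-02 = (-20, -95, -0.18), Δ to BH-03 = (-70, -130, -0.82).
∂h/∂x = +0.01346, ∂h/∂y = -0.0009383 (det = -4050).
Head at (250, 0) = 98.67 + (+0.01346)·(150) + (-0.0009383)·(-155) = 100.83 ft.
That is higher than the 98.67 ft at BH-01, so the point is upgradient.

upgradient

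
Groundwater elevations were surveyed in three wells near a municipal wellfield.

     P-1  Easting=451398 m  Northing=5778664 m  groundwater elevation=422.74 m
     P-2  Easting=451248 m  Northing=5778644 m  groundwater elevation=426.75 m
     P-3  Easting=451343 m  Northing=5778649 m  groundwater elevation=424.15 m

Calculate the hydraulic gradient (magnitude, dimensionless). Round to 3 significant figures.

0.0289

Taking P-1 as reference: P-2−P-1 = (-150, -20, +4.01); P-3−P-1 = (-55, -15, +1.41).
Solve a·Δx + b·Δy = Δh: det = (-150)·(-15) − (-55)·(-20) = 1150.
∂h/∂x = [(+4.01)·(-15) − (+1.41)·(-20)] / 1150 = -0.02778
∂h/∂y = [(-150)·(+1.41) − (-55)·(+4.01)] / 1150 = +0.007870
|∇h| = √(-0.02778² + 0.007870²) = 0.02887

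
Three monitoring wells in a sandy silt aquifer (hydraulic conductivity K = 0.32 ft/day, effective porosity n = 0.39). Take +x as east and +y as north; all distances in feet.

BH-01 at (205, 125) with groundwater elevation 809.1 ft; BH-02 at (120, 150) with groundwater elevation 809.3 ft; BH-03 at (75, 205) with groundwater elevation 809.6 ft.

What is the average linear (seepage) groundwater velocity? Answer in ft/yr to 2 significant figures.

1.4 ft/yr

Taking BH-01 as reference: BH-02−BH-01 = (-85, 25, +0.2); BH-03−BH-01 = (-130, 80, +0.5).
Solve a·Δx + b·Δy = Δh: det = (-85)·80 − (-130)·25 = -3550.
∂h/∂x = [(+0.2)·80 − (+0.5)·25] / -3550 = -0.0009859
∂h/∂y = [(-85)·(+0.5) − (-130)·(+0.2)] / -3550 = +0.004648
|∇h| = √(-0.0009859² + 0.004648²) = 0.004751
Seepage velocity v = K·i/n = 0.32 × 0.004751 / 0.39 = 0.003898 ft/day = 1.424 ft/yr.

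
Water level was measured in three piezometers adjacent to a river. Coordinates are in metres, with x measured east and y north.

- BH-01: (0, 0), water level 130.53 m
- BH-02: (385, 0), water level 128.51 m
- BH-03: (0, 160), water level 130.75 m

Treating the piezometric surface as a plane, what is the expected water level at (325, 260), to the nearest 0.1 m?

129.2 m

∂h/∂x = (128.51 − 130.53) / (385 − 0) = -0.005247
∂h/∂y = (130.75 − 130.53) / (160 − 0) = +0.001375
h(325, 260) = 130.53 + (-0.005247)·(325) + (+0.001375)·(260) = 130.53 -1.705 +0.357 = 129.182 m.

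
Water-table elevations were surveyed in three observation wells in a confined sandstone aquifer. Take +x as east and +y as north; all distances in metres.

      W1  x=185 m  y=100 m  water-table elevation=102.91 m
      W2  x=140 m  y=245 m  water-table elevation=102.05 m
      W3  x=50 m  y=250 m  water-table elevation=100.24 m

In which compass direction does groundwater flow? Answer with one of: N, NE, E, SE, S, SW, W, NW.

W

Taking W1 as reference: W2−W1 = (-45, 145, -0.86); W3−W1 = (-135, 150, -2.67).
Solve a·Δx + b·Δy = Δh: det = (-45)·150 − (-135)·145 = 12825.
∂h/∂x = [(-0.86)·150 − (-2.67)·145] / 12825 = +0.02013
∂h/∂y = [(-45)·(-2.67) − (-135)·(-0.86)] / 12825 = +0.0003158
Flow = −∇h = (-0.02013 east, -0.0003158 north), which points west.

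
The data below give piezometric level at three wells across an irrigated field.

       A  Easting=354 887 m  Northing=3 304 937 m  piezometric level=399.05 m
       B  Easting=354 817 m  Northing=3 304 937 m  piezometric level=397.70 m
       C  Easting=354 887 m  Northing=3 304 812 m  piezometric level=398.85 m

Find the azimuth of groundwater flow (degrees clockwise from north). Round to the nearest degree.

265°

∂h/∂x = (397.70 − 399.05) / (354817 − 354887) = +0.01929
∂h/∂y = (398.85 − 399.05) / (3304812 − 3304937) = +0.001600
Flow direction (−∇h) has components (-0.01929 E, -0.001600 N).
Azimuth = atan2(E, N) = atan2(-0.01929, -0.001600) = 265.3° ≈ 265°.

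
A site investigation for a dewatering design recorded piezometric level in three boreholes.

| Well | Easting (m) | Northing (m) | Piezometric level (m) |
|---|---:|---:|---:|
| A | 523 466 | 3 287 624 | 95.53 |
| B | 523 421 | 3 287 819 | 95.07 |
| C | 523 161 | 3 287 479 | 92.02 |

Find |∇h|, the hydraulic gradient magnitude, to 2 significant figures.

0.011

With h = a·x + b·y + c and A as origin, the differences give:
  (-45)·a + 195·b = -0.46
  (-305)·a + (-145)·b = -3.51
Eliminate b (×(-145) and ×195, subtract): 66000·a = 751.150 → a = ∂h/∂x = +0.01138
Back-substitute: b = ∂h/∂y = +0.0002674.
|∇h| = √(0.01138² + 0.0002674²) = 0.01138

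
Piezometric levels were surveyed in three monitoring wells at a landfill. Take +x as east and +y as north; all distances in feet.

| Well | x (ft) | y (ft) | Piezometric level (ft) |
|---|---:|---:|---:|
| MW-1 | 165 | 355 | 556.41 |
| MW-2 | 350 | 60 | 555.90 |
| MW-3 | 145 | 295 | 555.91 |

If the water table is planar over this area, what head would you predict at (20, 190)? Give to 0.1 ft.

554.4 ft

Differences from MW-1: to MW-2 (Δx, Δy, Δh) = (185, -295, -0.51); to MW-3 = (-20, -60, -0.50).
Solve a·Δx + b·Δy = Δh: det = 185·(-60) − (-20)·(-295) = -17000.
∂h/∂x = [(-0.51)·(-60) − (-0.50)·(-295)] / -17000 = +0.006876
∂h/∂y = [185·(-0.50) − (-20)·(-0.51)] / -17000 = +0.006041
h(20, 190) = 556.41 + (+0.006876)·(-145) + (+0.006041)·(-165) = 556.41 -0.997 -0.997 = 554.416 ft.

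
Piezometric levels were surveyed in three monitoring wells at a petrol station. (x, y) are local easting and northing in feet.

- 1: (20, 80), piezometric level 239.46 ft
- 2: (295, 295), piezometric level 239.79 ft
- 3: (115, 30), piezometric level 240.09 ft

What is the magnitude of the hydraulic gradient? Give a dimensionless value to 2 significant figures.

Three-point gradient (reference 1): Δ to 2 = (275, 215, +0.33), Δ to 3 = (95, -50, +0.63).
∂h/∂x = +0.004446, ∂h/∂y = -0.004152 (det = -34175).
|∇h| = √(0.004446² + -0.004152²) = 0.006083

0.0061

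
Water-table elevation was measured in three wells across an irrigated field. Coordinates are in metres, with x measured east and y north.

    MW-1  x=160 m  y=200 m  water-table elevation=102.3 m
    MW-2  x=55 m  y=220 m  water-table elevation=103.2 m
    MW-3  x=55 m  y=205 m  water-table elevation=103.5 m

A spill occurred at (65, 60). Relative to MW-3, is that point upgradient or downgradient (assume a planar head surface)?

upgradient

With h = a·x + b·y + c and MW-1 as origin, the differences give:
  (-105)·a + 20·b = +0.9
  (-105)·a + 5·b = +1.2
Eliminate b (×5 and ×20, subtract): 1575·a = -19.50 → a = ∂h/∂x = -0.01238
Back-substitute: b = ∂h/∂y = -0.02000.
Head at (65, 60) = 102.3 + (-0.01238)·(-95) + (-0.02000)·(-140) = 106.28 m.
That is higher than the 103.5 m at MW-3, so the point is upgradient.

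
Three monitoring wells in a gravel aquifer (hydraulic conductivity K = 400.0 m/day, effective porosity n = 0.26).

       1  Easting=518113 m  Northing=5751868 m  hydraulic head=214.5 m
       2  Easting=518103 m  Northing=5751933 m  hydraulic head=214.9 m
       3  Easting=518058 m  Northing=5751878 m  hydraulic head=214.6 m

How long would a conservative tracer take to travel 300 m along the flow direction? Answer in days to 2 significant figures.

Differences from 1: to 2 (Δx, Δy, Δh) = (-10, 65, +0.4); to 3 = (-55, 10, +0.1).
Solve a·Δx + b·Δy = Δh: det = (-10)·10 − (-55)·65 = 3475.
∂h/∂x = [(+0.4)·10 − (+0.1)·65] / 3475 = -0.0007194
∂h/∂y = [(-10)·(+0.1) − (-55)·(+0.4)] / 3475 = +0.006043
|∇h| = √(-0.0007194² + 0.006043²) = 0.006086
Seepage velocity v = K·i/n = 400.0 × 0.006086 / 0.26 = 9.363 m/day.
t = 300 / 9.363 = 32.04 days.

32 days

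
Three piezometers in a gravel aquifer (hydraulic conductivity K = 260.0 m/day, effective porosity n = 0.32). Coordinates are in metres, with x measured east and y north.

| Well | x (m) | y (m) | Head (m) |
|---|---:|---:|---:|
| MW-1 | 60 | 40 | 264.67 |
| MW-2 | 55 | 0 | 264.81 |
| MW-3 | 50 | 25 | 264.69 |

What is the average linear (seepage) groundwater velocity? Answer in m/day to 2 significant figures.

With h = a·x + b·y + c and MW-1 as origin, the differences give:
  (-5)·a + (-40)·b = +0.14
  (-10)·a + (-15)·b = +0.02
Eliminate b (×(-15) and ×(-40), subtract): -325·a = -1.300 → a = ∂h/∂x = +0.004000
Back-substitute: b = ∂h/∂y = -0.004000.
|∇h| = √(0.004000² + -0.004000²) = 0.005657
Seepage velocity v = K·i/n = 260.0 × 0.005657 / 0.32 = 4.596 m/day.

4.6 m/day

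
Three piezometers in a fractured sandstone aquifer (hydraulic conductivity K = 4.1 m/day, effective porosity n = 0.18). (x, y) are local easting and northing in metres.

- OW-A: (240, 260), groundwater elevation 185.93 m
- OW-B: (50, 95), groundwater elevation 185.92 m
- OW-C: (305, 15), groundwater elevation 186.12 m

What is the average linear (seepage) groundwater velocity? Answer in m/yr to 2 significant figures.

With h = a·x + b·y + c and OW-A as origin, the differences give:
  (-190)·a + (-165)·b = -0.01
  65·a + (-245)·b = +0.19
Eliminate b (×(-245) and ×(-165), subtract): 57275·a = 33.800 → a = ∂h/∂x = +0.0005901
Back-substitute: b = ∂h/∂y = -0.0006189.
|∇h| = √(0.0005901² + -0.0006189²) = 0.0008551
Seepage velocity v = K·i/n = 4.1 × 0.0008551 / 0.18 = 0.01948 m/day = 7.115 m/yr.

7.1 m/yr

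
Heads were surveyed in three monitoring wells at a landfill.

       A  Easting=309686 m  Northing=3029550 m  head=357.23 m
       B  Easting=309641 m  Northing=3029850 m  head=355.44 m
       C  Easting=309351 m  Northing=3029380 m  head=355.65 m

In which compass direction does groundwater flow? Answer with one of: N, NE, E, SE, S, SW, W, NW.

Differences from A: to B (Δx, Δy, Δh) = (-45, 300, -1.79); to C = (-335, -170, -1.58).
Solve a·Δx + b·Δy = Δh: det = (-45)·(-170) − (-335)·300 = 108150.
∂h/∂x = [(-1.79)·(-170) − (-1.58)·300] / 108150 = +0.007196
∂h/∂y = [(-45)·(-1.58) − (-335)·(-1.79)] / 108150 = -0.004887
Flow = −∇h = (-0.007196 east, +0.004887 north), which points northwest.

NW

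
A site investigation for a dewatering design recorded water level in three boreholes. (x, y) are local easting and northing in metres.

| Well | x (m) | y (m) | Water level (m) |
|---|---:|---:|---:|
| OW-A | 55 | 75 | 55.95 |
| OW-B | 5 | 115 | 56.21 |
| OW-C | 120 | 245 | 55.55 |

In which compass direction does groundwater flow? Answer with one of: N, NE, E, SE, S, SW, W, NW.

Differences from OW-A: to OW-B (Δx, Δy, Δh) = (-50, 40, +0.26); to OW-C = (65, 170, -0.40).
Solve a·Δx + b·Δy = Δh: det = (-50)·170 − 65·40 = -11100.
∂h/∂x = [(+0.26)·170 − (-0.40)·40] / -11100 = -0.005423
∂h/∂y = [(-50)·(-0.40) − 65·(+0.26)] / -11100 = -0.0002793
Flow = −∇h = (+0.005423 east, +0.0002793 north), which points east.

E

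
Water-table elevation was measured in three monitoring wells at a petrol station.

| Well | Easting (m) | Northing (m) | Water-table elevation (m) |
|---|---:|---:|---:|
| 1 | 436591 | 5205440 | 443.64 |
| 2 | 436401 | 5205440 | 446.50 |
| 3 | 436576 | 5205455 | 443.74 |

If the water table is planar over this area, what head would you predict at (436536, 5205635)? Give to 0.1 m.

Three-point gradient (reference 1): Δ to 2 = (-190, 0, +2.86), Δ to 3 = (-15, 15, +0.10).
∂h/∂x = -0.01505, ∂h/∂y = -0.008386 (det = -2850).
h(436536, 5205635) = 443.64 + (-0.01505)·(-55) + (-0.008386)·(195) = 443.64 +0.828 -1.635 = 442.833 m.

442.8 m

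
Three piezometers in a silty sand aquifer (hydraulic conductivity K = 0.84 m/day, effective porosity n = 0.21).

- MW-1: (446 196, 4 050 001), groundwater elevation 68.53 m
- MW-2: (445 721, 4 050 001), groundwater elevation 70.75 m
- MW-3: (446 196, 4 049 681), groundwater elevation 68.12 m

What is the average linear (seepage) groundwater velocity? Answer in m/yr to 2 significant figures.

7.1 m/yr

∂h/∂x = (70.75 − 68.53) / (445721 − 446196) = -0.004674
∂h/∂y = (68.12 − 68.53) / (4049681 − 4050001) = +0.001281
|∇h| = √(-0.004674² + 0.001281²) = 0.004846
Seepage velocity v = K·i/n = 0.84 × 0.004846 / 0.21 = 0.01938 m/day = 7.079 m/yr.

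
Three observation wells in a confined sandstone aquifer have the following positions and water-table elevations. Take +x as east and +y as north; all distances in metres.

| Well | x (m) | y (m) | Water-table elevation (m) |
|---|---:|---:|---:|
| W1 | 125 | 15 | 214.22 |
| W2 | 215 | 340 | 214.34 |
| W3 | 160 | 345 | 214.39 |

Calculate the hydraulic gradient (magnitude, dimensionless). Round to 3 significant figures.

Taking W1 as reference: W2−W1 = (90, 325, +0.12); W3−W1 = (35, 330, +0.17).
Solve a·Δx + b·Δy = Δh: det = 90·330 − 35·325 = 18325.
∂h/∂x = [(+0.12)·330 − (+0.17)·325] / 18325 = -0.0008540
∂h/∂y = [90·(+0.17) − 35·(+0.12)] / 18325 = +0.0006057
|∇h| = √(-0.0008540² + 0.0006057²) = 0.001047

0.00105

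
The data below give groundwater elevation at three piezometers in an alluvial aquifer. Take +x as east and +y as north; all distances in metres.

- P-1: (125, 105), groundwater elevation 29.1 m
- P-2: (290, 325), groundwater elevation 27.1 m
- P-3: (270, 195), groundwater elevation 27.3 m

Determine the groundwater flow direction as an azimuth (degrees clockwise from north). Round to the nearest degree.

Taking P-1 as reference: P-2−P-1 = (165, 220, -2.0); P-3−P-1 = (145, 90, -1.8).
Determinant of the coordinate differences = 165·90 − 145·220 = -17050.
∂h/∂x = [(-2.0)·90 − (-1.8)·220] / -17050 = -0.01267
∂h/∂y = [165·(-1.8) − 145·(-2.0)] / -17050 = +0.0004106
Flow direction (−∇h) has components (+0.01267 E, -0.0004106 N).
Azimuth = atan2(E, N) = atan2(+0.01267, -0.0004106) = 91.9° ≈ 092°.

092°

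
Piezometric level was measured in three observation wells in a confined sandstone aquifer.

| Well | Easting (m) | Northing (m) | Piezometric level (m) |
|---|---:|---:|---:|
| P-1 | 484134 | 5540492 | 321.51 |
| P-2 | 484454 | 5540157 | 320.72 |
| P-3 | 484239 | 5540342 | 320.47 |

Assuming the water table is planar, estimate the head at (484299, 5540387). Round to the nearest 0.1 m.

322.4 m

Three-point gradient (reference P-1): Δ to P-2 = (320, -335, -0.79), Δ to P-3 = (105, -150, -1.04).
∂h/∂x = +0.01793, ∂h/∂y = +0.01948 (det = -12825).
h(484299, 5540387) = 321.51 + (+0.01793)·(165) + (+0.01948)·(-105) = 321.51 +2.958 -2.046 = 322.422 m.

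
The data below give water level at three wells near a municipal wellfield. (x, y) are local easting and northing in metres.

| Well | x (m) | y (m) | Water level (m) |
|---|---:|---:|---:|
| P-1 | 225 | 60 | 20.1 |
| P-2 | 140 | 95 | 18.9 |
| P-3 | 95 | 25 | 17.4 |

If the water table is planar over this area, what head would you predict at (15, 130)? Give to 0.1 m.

17.0 m

With h = a·x + b·y + c and P-1 as origin, the differences give:
  (-85)·a + 35·b = -1.2
  (-130)·a + (-35)·b = -2.7
Eliminate b (×(-35) and ×35, subtract): 7525·a = 136.50 → a = ∂h/∂x = +0.01814
Back-substitute: b = ∂h/∂y = +0.009767.
h(15, 130) = 20.1 + (+0.01814)·(-210) + (+0.009767)·(70) = 20.1 -3.809 +0.684 = 16.974 m.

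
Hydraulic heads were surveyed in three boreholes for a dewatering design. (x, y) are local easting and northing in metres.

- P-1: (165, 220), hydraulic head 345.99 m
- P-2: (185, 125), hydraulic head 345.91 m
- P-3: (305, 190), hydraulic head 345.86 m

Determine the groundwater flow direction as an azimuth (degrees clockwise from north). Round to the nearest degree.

131°

Taking P-1 as reference: P-2−P-1 = (20, -95, -0.08); P-3−P-1 = (140, -30, -0.13).
Determinant of the coordinate differences = 20·(-30) − 140·(-95) = 12700.
∂h/∂x = [(-0.08)·(-30) − (-0.13)·(-95)] / 12700 = -0.0007835
∂h/∂y = [20·(-0.13) − 140·(-0.08)] / 12700 = +0.0006772
Flow direction (−∇h) has components (+0.0007835 E, -0.0006772 N).
Azimuth = atan2(E, N) = atan2(+0.0007835, -0.0006772) = 130.8° ≈ 131°.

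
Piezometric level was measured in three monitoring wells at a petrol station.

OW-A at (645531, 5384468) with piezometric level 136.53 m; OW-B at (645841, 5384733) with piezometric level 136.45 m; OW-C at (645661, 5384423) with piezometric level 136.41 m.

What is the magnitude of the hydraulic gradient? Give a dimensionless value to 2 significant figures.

0.00092

With h = a·x + b·y + c and OW-A as origin, the differences give:
  310·a + 265·b = -0.08
  130·a + (-45)·b = -0.12
Eliminate b (×(-45) and ×265, subtract): -48400·a = 35.400 → a = ∂h/∂x = -0.0007314
Back-substitute: b = ∂h/∂y = +0.0005537.
|∇h| = √(-0.0007314² + 0.0005537²) = 0.0009173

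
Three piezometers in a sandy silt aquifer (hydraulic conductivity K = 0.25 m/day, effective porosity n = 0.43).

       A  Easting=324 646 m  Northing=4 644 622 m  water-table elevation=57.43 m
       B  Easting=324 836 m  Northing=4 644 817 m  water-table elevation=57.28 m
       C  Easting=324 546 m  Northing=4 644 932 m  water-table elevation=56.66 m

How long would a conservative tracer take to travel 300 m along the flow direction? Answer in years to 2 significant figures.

580 years

Differences from A: to B (Δx, Δy, Δh) = (190, 195, -0.15); to C = (-100, 310, -0.77).
Determinant of the coordinate differences = 190·310 − (-100)·195 = 78400.
∂h/∂x = [(-0.15)·310 − (-0.77)·195] / 78400 = +0.001322
∂h/∂y = [190·(-0.77) − (-100)·(-0.15)] / 78400 = -0.002057
|∇h| = √(0.001322² + -0.002057²) = 0.002445
Seepage velocity v = K·i/n = 0.25 × 0.002445 / 0.43 = 0.001422 m/day.
t = 300 / 0.001422 = 2.11e+05 days = 578 years.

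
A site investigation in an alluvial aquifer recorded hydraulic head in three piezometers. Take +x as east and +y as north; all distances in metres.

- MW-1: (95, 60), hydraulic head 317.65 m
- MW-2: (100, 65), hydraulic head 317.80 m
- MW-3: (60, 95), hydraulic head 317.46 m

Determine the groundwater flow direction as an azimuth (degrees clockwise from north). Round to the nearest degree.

235°

Differences from MW-1: to MW-2 (Δx, Δy, Δh) = (5, 5, +0.15); to MW-3 = (-35, 35, -0.19).
Determinant of the coordinate differences = 5·35 − (-35)·5 = 350.
∂h/∂x = [(+0.15)·35 − (-0.19)·5] / 350 = +0.01771
∂h/∂y = [5·(-0.19) − (-35)·(+0.15)] / 350 = +0.01229
Flow direction (−∇h) has components (-0.01771 E, -0.01229 N).
Azimuth = atan2(E, N) = atan2(-0.01771, -0.01229) = 235.3° ≈ 235°.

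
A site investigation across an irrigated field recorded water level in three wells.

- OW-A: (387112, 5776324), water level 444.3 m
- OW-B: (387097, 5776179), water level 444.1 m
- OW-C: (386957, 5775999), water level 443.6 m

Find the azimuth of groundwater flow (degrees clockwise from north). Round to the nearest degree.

Three-point gradient (reference OW-A): Δ to OW-B = (-15, -145, -0.2), Δ to OW-C = (-155, -325, -0.7).
∂h/∂x = +0.002074, ∂h/∂y = +0.001165 (det = -17600).
Flow direction (−∇h) has components (-0.002074 E, -0.001165 N).
Azimuth = atan2(E, N) = atan2(-0.002074, -0.001165) = 240.7° ≈ 241°.

241°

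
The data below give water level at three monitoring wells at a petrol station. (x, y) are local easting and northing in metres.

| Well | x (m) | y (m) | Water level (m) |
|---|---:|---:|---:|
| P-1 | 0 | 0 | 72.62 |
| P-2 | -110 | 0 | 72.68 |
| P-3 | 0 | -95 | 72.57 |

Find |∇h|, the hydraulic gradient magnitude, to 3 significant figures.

∂h/∂x = (72.68 − 72.62) / (-110 − 0) = -0.0005455
∂h/∂y = (72.57 − 72.62) / (-95 − 0) = +0.0005263
|∇h| = √(-0.0005455² + 0.0005263²) = 0.000758

0.000758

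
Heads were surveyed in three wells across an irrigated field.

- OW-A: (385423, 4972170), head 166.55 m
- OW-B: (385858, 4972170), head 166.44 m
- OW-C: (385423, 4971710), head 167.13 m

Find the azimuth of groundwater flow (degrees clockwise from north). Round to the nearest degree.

011°

∂h/∂x = (166.44 − 166.55) / (385858 − 385423) = -0.0002529
∂h/∂y = (167.13 − 166.55) / (4971710 − 4972170) = -0.001261
Flow direction (−∇h) has components (+0.0002529 E, +0.001261 N).
Azimuth = atan2(E, N) = atan2(+0.0002529, +0.001261) = 11.3° ≈ 011°.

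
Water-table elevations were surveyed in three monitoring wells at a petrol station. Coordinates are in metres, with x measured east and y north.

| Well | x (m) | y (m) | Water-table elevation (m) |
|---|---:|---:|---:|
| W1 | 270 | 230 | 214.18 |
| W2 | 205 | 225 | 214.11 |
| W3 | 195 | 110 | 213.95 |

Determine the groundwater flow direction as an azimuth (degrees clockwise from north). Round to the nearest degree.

217°

With h = a·x + b·y + c and W1 as origin, the differences give:
  (-65)·a + (-5)·b = -0.07
  (-75)·a + (-120)·b = -0.23
Eliminate b (×(-120) and ×(-5), subtract): 7425·a = 7.250 → a = ∂h/∂x = +0.0009764
Back-substitute: b = ∂h/∂y = +0.001306.
Flow direction (−∇h) has components (-0.0009764 E, -0.001306 N).
Azimuth = atan2(E, N) = atan2(-0.0009764, -0.001306) = 216.8° ≈ 217°.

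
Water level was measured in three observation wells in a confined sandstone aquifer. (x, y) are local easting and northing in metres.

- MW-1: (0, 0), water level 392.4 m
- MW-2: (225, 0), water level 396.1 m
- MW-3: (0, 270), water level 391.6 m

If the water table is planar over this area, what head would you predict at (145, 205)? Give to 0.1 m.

∂h/∂x = (396.1 − 392.4) / (225 − 0) = +0.01644
∂h/∂y = (391.6 − 392.4) / (270 − 0) = -0.002963
h(145, 205) = 392.4 + (+0.01644)·(145) + (-0.002963)·(205) = 392.4 +2.384 -0.607 = 394.177 m.

394.2 m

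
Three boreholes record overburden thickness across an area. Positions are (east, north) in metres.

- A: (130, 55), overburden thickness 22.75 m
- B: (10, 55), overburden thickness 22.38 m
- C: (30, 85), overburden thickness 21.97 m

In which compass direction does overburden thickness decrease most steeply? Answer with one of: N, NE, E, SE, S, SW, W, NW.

N

Taking A as reference: B−A = (-120, 0, -0.37); C−A = (-100, 30, -0.78).
Determinant of the coordinate differences = (-120)·30 − (-100)·0 = -3600.
∂d/∂x = [(-0.37)·30 − (-0.78)·0] / -3600 = +0.003083
∂d/∂y = [(-120)·(-0.78) − (-100)·(-0.37)] / -3600 = -0.01572
Steepest decrease is along −∇f = (-0.003083 E, +0.01572 N) → north.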